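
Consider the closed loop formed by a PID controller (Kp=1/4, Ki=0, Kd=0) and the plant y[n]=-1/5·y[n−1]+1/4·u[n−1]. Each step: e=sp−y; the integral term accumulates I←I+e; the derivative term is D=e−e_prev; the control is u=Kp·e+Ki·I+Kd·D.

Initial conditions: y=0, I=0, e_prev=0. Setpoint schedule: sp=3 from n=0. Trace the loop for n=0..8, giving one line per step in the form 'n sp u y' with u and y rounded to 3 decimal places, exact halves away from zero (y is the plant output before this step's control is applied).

(exact arithmetic carried between steps; '≈' marks a value shown rounded to 6 d.p. or computed from one; I and e_prev carry over from the previous line; the table rounds u and y to 3 d.p., halves away from zero)
n=0: y=0, sp=3, e=sp−y=3; I=3, D=e−e_prev=3; u=1/4·3+0·3+0·3=0.75; next y=-1/5·0+1/4·0.75=0.1875
n=1: y=0.1875, sp=3, e=sp−y=2.8125; I=5.8125, D=e−e_prev=-0.1875; u=1/4·2.8125+0·5.8125+0·(-0.1875)=0.703125; next y=-1/5·0.1875+1/4·0.703125≈0.138281
n=2: y≈0.138281, sp=3, e=sp−y≈2.861719; I≈8.674219, D=e−e_prev≈0.049219; u=1/4·2.861719+0·8.674219+0·0.049219≈0.715430; next y=-1/5·0.138281+1/4·0.715430≈0.151201
n=3: y≈0.151201, sp=3, e=sp−y≈2.848799; I≈11.523018, D=e−e_prev≈-0.012920; u=1/4·2.848799+0·11.523018+0·(-0.012920)≈0.712200; next y=-1/5·0.151201+1/4·0.712200≈0.147810
n=4: y≈0.147810, sp=3, e=sp−y≈2.852190; I≈14.375208, D=e−e_prev≈0.003391; u=1/4·2.852190+0·14.375208+0·0.003391≈0.713048; next y=-1/5·0.147810+1/4·0.713048≈0.148700
n=5: y≈0.148700, sp=3, e=sp−y≈2.851300; I≈17.226508, D=e−e_prev≈-0.000890; u=1/4·2.851300+0·17.226508+0·(-0.000890)≈0.712825; next y=-1/5·0.148700+1/4·0.712825≈0.148466
n=6: y≈0.148466, sp=3, e=sp−y≈2.851534; I≈20.078042, D=e−e_prev≈0.000234; u=1/4·2.851534+0·20.078042+0·0.000234≈0.712883; next y=-1/5·0.148466+1/4·0.712883≈0.148528
n=7: y≈0.148528, sp=3, e=sp−y≈2.851472; I≈22.929514, D=e−e_prev≈-0.000061; u=1/4·2.851472+0·22.929514+0·(-0.000061)≈0.712868; next y=-1/5·0.148528+1/4·0.712868≈0.148512
n=8: y≈0.148512, sp=3, e=sp−y≈2.851488; I≈25.781003, D=e−e_prev≈0.000016; u=1/4·2.851488+0·25.781003+0·0.000016≈0.712872; next y=-1/5·0.148512+1/4·0.712872≈0.148516

0 3 0.750 0.000
1 3 0.703 0.188
2 3 0.715 0.138
3 3 0.712 0.151
4 3 0.713 0.148
5 3 0.713 0.149
6 3 0.713 0.148
7 3 0.713 0.149
8 3 0.713 0.149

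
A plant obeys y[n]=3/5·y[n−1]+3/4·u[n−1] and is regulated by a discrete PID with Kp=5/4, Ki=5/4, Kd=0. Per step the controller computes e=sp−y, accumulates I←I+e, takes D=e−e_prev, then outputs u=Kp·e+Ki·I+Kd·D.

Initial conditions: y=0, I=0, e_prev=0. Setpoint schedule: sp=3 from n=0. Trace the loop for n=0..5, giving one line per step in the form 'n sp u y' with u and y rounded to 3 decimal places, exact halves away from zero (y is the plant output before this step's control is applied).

(exact arithmetic carried between steps; '≈' marks a value shown rounded to 6 d.p. or computed from one; I and e_prev carry over from the previous line; the table rounds u and y to 3 d.p., halves away from zero)
n=0: y=0, sp=3, e=sp−y=3; I=3, D=e−e_prev=3; u=5/4·3+5/4·3+0·3=7.5; next y=3/5·0+3/4·7.5=5.625
n=1: y=5.625, sp=3, e=sp−y=-2.625; I=0.375, D=e−e_prev=-5.625; u=5/4·(-2.625)+5/4·0.375+0·(-5.625)=-2.8125; next y=3/5·5.625+3/4·(-2.8125)=1.265625
n=2: y=1.265625, sp=3, e=sp−y=1.734375; I=2.109375, D=e−e_prev=4.359375; u=5/4·1.734375+5/4·2.109375+0·4.359375≈4.804688; next y=3/5·1.265625+3/4·4.804688≈4.362891
n=3: y≈4.362891, sp=3, e=sp−y≈-1.362891; I≈0.746484, D=e−e_prev≈-3.097266; u=5/4·(-1.362891)+5/4·0.746484+0·(-3.097266)≈-0.770508; next y=3/5·4.362891+3/4·(-0.770508)≈2.039854
n=4: y≈2.039854, sp=3, e=sp−y≈0.960146; I≈1.706631, D=e−e_prev≈2.323037; u=5/4·0.960146+5/4·1.706631+0·2.323037≈3.333472; next y=3/5·2.039854+3/4·3.333472≈3.724016
n=5: y≈3.724016, sp=3, e=sp−y≈-0.724016; I≈0.982615, D=e−e_prev≈-1.684162; u=5/4·(-0.724016)+5/4·0.982615+0·(-1.684162)≈0.323249; next y=3/5·3.724016+3/4·0.323249≈2.476846

0 3 7.500 0.000
1 3 -2.813 5.625
2 3 4.805 1.266
3 3 -0.771 4.363
4 3 3.333 2.040
5 3 0.323 3.724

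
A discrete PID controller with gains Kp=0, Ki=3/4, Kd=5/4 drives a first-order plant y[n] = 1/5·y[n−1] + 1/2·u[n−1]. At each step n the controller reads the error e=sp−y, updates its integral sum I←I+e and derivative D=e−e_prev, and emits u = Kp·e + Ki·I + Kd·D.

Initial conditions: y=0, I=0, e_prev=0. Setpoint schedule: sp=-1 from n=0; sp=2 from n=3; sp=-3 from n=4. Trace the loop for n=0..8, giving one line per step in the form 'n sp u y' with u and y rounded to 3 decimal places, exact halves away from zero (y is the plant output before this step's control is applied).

(exact arithmetic carried between steps; '≈' marks a value shown rounded to 6 d.p. or computed from one; I and e_prev carry over from the previous line; the table rounds u and y to 3 d.p., halves away from zero)
n=0: y=0, sp=-1, e=sp−y=-1; I=-1, D=e−e_prev=-1; u=0·(-1)+3/4·(-1)+5/4·(-1)=-2; next y=1/5·0+1/2·(-2)=-1
n=1: y=-1, sp=-1, e=sp−y=0; I=-1, D=e−e_prev=1; u=0·0+3/4·(-1)+5/4·1=0.5; next y=1/5·(-1)+1/2·0.5=0.05
n=2: y=0.05, sp=-1, e=sp−y=-1.05; I=-2.05, D=e−e_prev=-1.05; u=0·(-1.05)+3/4·(-2.05)+5/4·(-1.05)=-2.85; next y=1/5·0.05+1/2·(-2.85)=-1.415
n=3: y=-1.415, sp=2, e=sp−y=3.415; I=1.365, D=e−e_prev=4.465; u=0·3.415+3/4·1.365+5/4·4.465=6.605; next y=1/5·(-1.415)+1/2·6.605=3.0195
n=4: y=3.0195, sp=-3, e=sp−y=-6.0195; I=-4.6545, D=e−e_prev=-9.4345; u=0·(-6.0195)+3/4·(-4.6545)+5/4·(-9.4345)=-15.284; next y=1/5·3.0195+1/2·(-15.284)=-7.0381
n=5: y=-7.0381, sp=-3, e=sp−y=4.0381; I=-0.6164, D=e−e_prev=10.0576; u=0·4.0381+3/4·(-0.6164)+5/4·10.0576=12.1097; next y=1/5·(-7.0381)+1/2·12.1097=4.64723
n=6: y=4.64723, sp=-3, e=sp−y=-7.64723; I=-8.26363, D=e−e_prev=-11.68533; u=0·(-7.64723)+3/4·(-8.26363)+5/4·(-11.68533)=-20.804385; next y=1/5·4.64723+1/2·(-20.804385)≈-9.472747
n=7: y≈-9.472747, sp=-3, e=sp−y≈6.472747; I≈-1.790884, D=e−e_prev≈14.119977; u=0·6.472747+3/4·(-1.790884)+5/4·14.119977≈16.306808; next y=1/5·(-9.472747)+1/2·16.306808≈6.258855
n=8: y≈6.258855, sp=-3, e=sp−y≈-9.258855; I≈-11.049738, D=e−e_prev≈-15.731601; u=0·(-9.258855)+3/4·(-11.049738)+5/4·(-15.731601)≈-27.951805; next y=1/5·6.258855+1/2·(-27.951805)≈-12.724132

0 -1 -2.000 0.000
1 -1 0.500 -1.000
2 -1 -2.850 0.050
3 2 6.605 -1.415
4 -3 -15.284 3.020
5 -3 12.110 -7.038
6 -3 -20.804 4.647
7 -3 16.307 -9.473
8 -3 -27.952 6.259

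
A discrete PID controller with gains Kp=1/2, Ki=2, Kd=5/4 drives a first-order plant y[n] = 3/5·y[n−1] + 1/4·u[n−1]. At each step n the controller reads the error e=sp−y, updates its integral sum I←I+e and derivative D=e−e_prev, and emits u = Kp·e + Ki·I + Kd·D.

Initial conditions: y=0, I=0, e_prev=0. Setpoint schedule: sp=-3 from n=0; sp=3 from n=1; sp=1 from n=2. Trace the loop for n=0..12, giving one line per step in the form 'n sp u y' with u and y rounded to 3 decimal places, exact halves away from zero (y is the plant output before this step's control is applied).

0 -3 -11.250 0.000
1 3 19.547 -2.813
2 1 -9.888 3.199
3 1 9.797 -0.552
4 1 -1.801 2.118
5 1 4.166 0.820
6 1 0.228 1.534
7 1 2.139 0.977
8 1 0.949 1.121
9 1 1.678 0.910
10 1 1.386 0.966
11 1 1.673 0.926
12 1 1.592 0.974

(exact arithmetic carried between steps; '≈' marks a value shown rounded to 6 d.p. or computed from one; I and e_prev carry over from the previous line; the table rounds u and y to 3 d.p., halves away from zero)
n=0: y=0, sp=-3, e=sp−y=-3; I=-3, D=e−e_prev=-3; u=1/2·(-3)+2·(-3)+5/4·(-3)=-11.25; next y=3/5·0+1/4·(-11.25)=-2.8125
n=1: y=-2.8125, sp=3, e=sp−y=5.8125; I=2.8125, D=e−e_prev=8.8125; u=1/2·5.8125+2·2.8125+5/4·8.8125=19.546875; next y=3/5·(-2.8125)+1/4·19.546875≈3.199219
n=2: y≈3.199219, sp=1, e=sp−y≈-2.199219; I≈0.613281, D=e−e_prev≈-8.011719; u=1/2·(-2.199219)+2·0.613281+5/4·(-8.011719)≈-9.887695; next y=3/5·3.199219+1/4·(-9.887695)≈-0.552393
n=3: y≈-0.552393, sp=1, e=sp−y≈1.552393; I≈2.165674, D=e−e_prev≈3.751611; u=1/2·1.552393+2·2.165674+5/4·3.751611≈9.797058; next y=3/5·(-0.552393)+1/4·9.797058≈2.117829
n=4: y≈2.117829, sp=1, e=sp−y≈-1.117829; I≈1.047845, D=e−e_prev≈-2.670222; u=1/2·(-1.117829)+2·1.047845+5/4·(-2.670222)≈-1.801002; next y=3/5·2.117829+1/4·(-1.801002)≈0.820447
n=5: y≈0.820447, sp=1, e=sp−y≈0.179553; I≈1.227398, D=e−e_prev≈1.297382; u=1/2·0.179553+2·1.227398+5/4·1.297382≈4.166300; next y=3/5·0.820447+1/4·4.166300≈1.533843
n=6: y≈1.533843, sp=1, e=sp−y≈-0.533843; I≈0.693555, D=e−e_prev≈-0.713396; u=1/2·(-0.533843)+2·0.693555+5/4·(-0.713396)≈0.228443; next y=3/5·1.533843+1/4·0.228443≈0.977417
n=7: y≈0.977417, sp=1, e=sp−y≈0.022583; I≈0.716138, D=e−e_prev≈0.556427; u=1/2·0.022583+2·0.716138+5/4·0.556427≈2.139101; next y=3/5·0.977417+1/4·2.139101≈1.121225
n=8: y≈1.121225, sp=1, e=sp−y≈-0.121225; I≈0.594913, D=e−e_prev≈-0.143809; u=1/2·(-0.121225)+2·0.594913+5/4·(-0.143809)≈0.949452; next y=3/5·1.121225+1/4·0.949452≈0.910098
n=9: y≈0.910098, sp=1, e=sp−y≈0.089902; I≈0.684815, D=e−e_prev≈0.211127; u=1/2·0.089902+2·0.684815+5/4·0.211127≈1.678489; next y=3/5·0.910098+1/4·1.678489≈0.965681
n=10: y≈0.965681, sp=1, e=sp−y≈0.034319; I≈0.719133, D=e−e_prev≈-0.055583; u=1/2·0.034319+2·0.719133+5/4·(-0.055583)≈1.385948; next y=3/5·0.965681+1/4·1.385948≈0.925896
n=11: y≈0.925896, sp=1, e=sp−y≈0.074104; I≈0.793238, D=e−e_prev≈0.039786; u=1/2·0.074104+2·0.793238+5/4·0.039786≈1.673260; next y=3/5·0.925896+1/4·1.673260≈0.973852
n=12: y≈0.973852, sp=1, e=sp−y≈0.026148; I≈0.819386, D=e−e_prev≈-0.047957; u=1/2·0.026148+2·0.819386+5/4·(-0.047957)≈1.591899; next y=3/5·0.973852+1/4·1.591899≈0.982286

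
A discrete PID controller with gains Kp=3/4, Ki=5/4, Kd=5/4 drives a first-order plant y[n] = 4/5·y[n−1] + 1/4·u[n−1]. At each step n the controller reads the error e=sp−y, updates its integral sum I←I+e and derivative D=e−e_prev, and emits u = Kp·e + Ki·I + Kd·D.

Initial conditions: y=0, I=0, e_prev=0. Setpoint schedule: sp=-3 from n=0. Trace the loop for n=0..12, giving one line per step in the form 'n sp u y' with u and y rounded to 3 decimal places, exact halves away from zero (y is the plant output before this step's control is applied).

0 -3 -9.750 0.000
1 -3 -1.828 -2.438
2 -3 -5.677 -2.407
3 -3 -3.332 -3.345
4 -3 -3.540 -3.509
5 -3 -2.513 -3.692
6 -3 -2.235 -3.582
7 -3 -1.882 -3.424
8 -3 -1.851 -3.210
9 -3 -1.903 -3.031
10 -3 -2.064 -2.900
11 -3 -2.234 -2.836
12 -3 -2.387 -2.828

(exact arithmetic carried between steps; '≈' marks a value shown rounded to 6 d.p. or computed from one; I and e_prev carry over from the previous line; the table rounds u and y to 3 d.p., halves away from zero)
n=0: y=0, sp=-3, e=sp−y=-3; I=-3, D=e−e_prev=-3; u=3/4·(-3)+5/4·(-3)+5/4·(-3)=-9.75; next y=4/5·0+1/4·(-9.75)=-2.4375
n=1: y=-2.4375, sp=-3, e=sp−y=-0.5625; I=-3.5625, D=e−e_prev=2.4375; u=3/4·(-0.5625)+5/4·(-3.5625)+5/4·2.4375=-1.828125; next y=4/5·(-2.4375)+1/4·(-1.828125)≈-2.407031
n=2: y≈-2.407031, sp=-3, e=sp−y≈-0.592969; I≈-4.155469, D=e−e_prev≈-0.030469; u=3/4·(-0.592969)+5/4·(-4.155469)+5/4·(-0.030469)≈-5.677148; next y=4/5·(-2.407031)+1/4·(-5.677148)≈-3.344912
n=3: y≈-3.344912, sp=-3, e=sp−y≈0.344912; I≈-3.810557, D=e−e_prev≈0.937881; u=3/4·0.344912+5/4·(-3.810557)+5/4·0.937881≈-3.332161; next y=4/5·(-3.344912)+1/4·(-3.332161)≈-3.508970
n=4: y≈-3.508970, sp=-3, e=sp−y≈0.508970; I≈-3.301587, D=e−e_prev≈0.164058; u=3/4·0.508970+5/4·(-3.301587)+5/4·0.164058≈-3.540184; next y=4/5·(-3.508970)+1/4·(-3.540184)≈-3.692222
n=5: y≈-3.692222, sp=-3, e=sp−y≈0.692222; I≈-2.609365, D=e−e_prev≈0.183252; u=3/4·0.692222+5/4·(-2.609365)+5/4·0.183252≈-2.513475; next y=4/5·(-3.692222)+1/4·(-2.513475)≈-3.582146
n=6: y≈-3.582146, sp=-3, e=sp−y≈0.582146; I≈-2.027219, D=e−e_prev≈-0.110076; u=3/4·0.582146+5/4·(-2.027219)+5/4·(-0.110076)≈-2.235008; next y=4/5·(-3.582146)+1/4·(-2.235008)≈-3.424469
n=7: y≈-3.424469, sp=-3, e=sp−y≈0.424469; I≈-1.602750, D=e−e_prev≈-0.157677; u=3/4·0.424469+5/4·(-1.602750)+5/4·(-0.157677)≈-1.882182; next y=4/5·(-3.424469)+1/4·(-1.882182)≈-3.210121
n=8: y≈-3.210121, sp=-3, e=sp−y≈0.210121; I≈-1.392629, D=e−e_prev≈-0.214348; u=3/4·0.210121+5/4·(-1.392629)+5/4·(-0.214348)≈-1.851131; next y=4/5·(-3.210121)+1/4·(-1.851131)≈-3.030879
n=9: y≈-3.030879, sp=-3, e=sp−y≈0.030879; I≈-1.361750, D=e−e_prev≈-0.179241; u=3/4·0.030879+5/4·(-1.361750)+5/4·(-0.179241)≈-1.903079; next y=4/5·(-3.030879)+1/4·(-1.903079)≈-2.900473
n=10: y≈-2.900473, sp=-3, e=sp−y≈-0.099527; I≈-1.461276, D=e−e_prev≈-0.130406; u=3/4·(-0.099527)+5/4·(-1.461276)+5/4·(-0.130406)≈-2.064248; next y=4/5·(-2.900473)+1/4·(-2.064248)≈-2.836441
n=11: y≈-2.836441, sp=-3, e=sp−y≈-0.163559; I≈-1.624836, D=e−e_prev≈-0.064033; u=3/4·(-0.163559)+5/4·(-1.624836)+5/4·(-0.064033)≈-2.233755; next y=4/5·(-2.836441)+1/4·(-2.233755)≈-2.827591
n=12: y≈-2.827591, sp=-3, e=sp−y≈-0.172409; I≈-1.797244, D=e−e_prev≈-0.008849; u=3/4·(-0.172409)+5/4·(-1.797244)+5/4·(-0.008849)≈-2.386924; next y=4/5·(-2.827591)+1/4·(-2.386924)≈-2.858804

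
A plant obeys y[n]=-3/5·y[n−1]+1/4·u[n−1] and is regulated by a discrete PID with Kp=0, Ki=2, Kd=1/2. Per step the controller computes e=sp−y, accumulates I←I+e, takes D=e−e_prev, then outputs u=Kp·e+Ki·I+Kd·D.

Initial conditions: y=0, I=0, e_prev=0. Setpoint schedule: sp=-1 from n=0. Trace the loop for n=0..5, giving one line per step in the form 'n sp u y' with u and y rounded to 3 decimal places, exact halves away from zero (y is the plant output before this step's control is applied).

(exact arithmetic carried between steps; '≈' marks a value shown rounded to 6 d.p. or computed from one; I and e_prev carry over from the previous line; the table rounds u and y to 3 d.p., halves away from zero)
n=0: y=0, sp=-1, e=sp−y=-1; I=-1, D=e−e_prev=-1; u=0·(-1)+2·(-1)+1/2·(-1)=-2.5; next y=-3/5·0+1/4·(-2.5)=-0.625
n=1: y=-0.625, sp=-1, e=sp−y=-0.375; I=-1.375, D=e−e_prev=0.625; u=0·(-0.375)+2·(-1.375)+1/2·0.625=-2.4375; next y=-3/5·(-0.625)+1/4·(-2.4375)=-0.234375
n=2: y=-0.234375, sp=-1, e=sp−y=-0.765625; I=-2.140625, D=e−e_prev=-0.390625; u=0·(-0.765625)+2·(-2.140625)+1/2·(-0.390625)≈-4.476563; next y=-3/5·(-0.234375)+1/4·(-4.476563)≈-0.978516
n=3: y≈-0.978516, sp=-1, e=sp−y≈-0.021484; I≈-2.162109, D=e−e_prev≈0.744141; u=0·(-0.021484)+2·(-2.162109)+1/2·0.744141≈-3.952148; next y=-3/5·(-0.978516)+1/4·(-3.952148)≈-0.400928
n=4: y≈-0.400928, sp=-1, e=sp−y≈-0.599072; I≈-2.761182, D=e−e_prev≈-0.577588; u=0·(-0.599072)+2·(-2.761182)+1/2·(-0.577588)≈-5.811157; next y=-3/5·(-0.400928)+1/4·(-5.811157)≈-1.212233
n=5: y≈-1.212233, sp=-1, e=sp−y≈0.212233; I≈-2.548949, D=e−e_prev≈0.811305; u=0·0.212233+2·(-2.548949)+1/2·0.811305≈-4.692245; next y=-3/5·(-1.212233)+1/4·(-4.692245)≈-0.445722

0 -1 -2.500 0.000
1 -1 -2.438 -0.625
2 -1 -4.477 -0.234
3 -1 -3.952 -0.979
4 -1 -5.811 -0.401
5 -1 -4.692 -1.212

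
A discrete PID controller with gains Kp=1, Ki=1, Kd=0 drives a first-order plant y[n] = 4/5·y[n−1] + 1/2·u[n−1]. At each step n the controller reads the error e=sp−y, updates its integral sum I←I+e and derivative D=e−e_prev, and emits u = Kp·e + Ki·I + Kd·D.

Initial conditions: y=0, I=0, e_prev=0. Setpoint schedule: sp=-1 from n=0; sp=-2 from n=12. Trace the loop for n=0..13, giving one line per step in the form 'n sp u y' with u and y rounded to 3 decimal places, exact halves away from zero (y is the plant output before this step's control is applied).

0 -1 -2.000 0.000
1 -1 -1.000 -1.000
2 -1 -0.400 -1.300
3 -1 -0.220 -1.240
4 -1 -0.256 -1.102
5 -1 -0.339 -1.010
6 -1 -0.394 -0.977
7 -1 -0.414 -0.979
8 -1 -0.413 -0.990
9 -1 -0.406 -0.998
10 -1 -0.401 -1.002
11 -1 -0.399 -1.002
12 -2 -2.399 -1.001
13 -2 -1.399 -2.000

(exact arithmetic carried between steps; '≈' marks a value shown rounded to 6 d.p. or computed from one; I and e_prev carry over from the previous line; the table rounds u and y to 3 d.p., halves away from zero)
n=0: y=0, sp=-1, e=sp−y=-1; I=-1, D=e−e_prev=-1; u=1·(-1)+1·(-1)+0·(-1)=-2; next y=4/5·0+1/2·(-2)=-1
n=1: y=-1, sp=-1, e=sp−y=0; I=-1, D=e−e_prev=1; u=1·0+1·(-1)+0·1=-1; next y=4/5·(-1)+1/2·(-1)=-1.3
n=2: y=-1.3, sp=-1, e=sp−y=0.3; I=-0.7, D=e−e_prev=0.3; u=1·0.3+1·(-0.7)+0·0.3=-0.4; next y=4/5·(-1.3)+1/2·(-0.4)=-1.24
n=3: y=-1.24, sp=-1, e=sp−y=0.24; I=-0.46, D=e−e_prev=-0.06; u=1·0.24+1·(-0.46)+0·(-0.06)=-0.22; next y=4/5·(-1.24)+1/2·(-0.22)=-1.102
n=4: y=-1.102, sp=-1, e=sp−y=0.102; I=-0.358, D=e−e_prev=-0.138; u=1·0.102+1·(-0.358)+0·(-0.138)=-0.256; next y=4/5·(-1.102)+1/2·(-0.256)=-1.0096
n=5: y=-1.0096, sp=-1, e=sp−y=0.0096; I=-0.3484, D=e−e_prev=-0.0924; u=1·0.0096+1·(-0.3484)+0·(-0.0924)=-0.3388; next y=4/5·(-1.0096)+1/2·(-0.3388)=-0.97708
n=6: y=-0.97708, sp=-1, e=sp−y=-0.02292; I=-0.37132, D=e−e_prev=-0.03252; u=1·(-0.02292)+1·(-0.37132)+0·(-0.03252)=-0.39424; next y=4/5·(-0.97708)+1/2·(-0.39424)=-0.978784
n=7: y=-0.978784, sp=-1, e=sp−y=-0.021216; I=-0.392536, D=e−e_prev=0.001704; u=1·(-0.021216)+1·(-0.392536)+0·0.001704=-0.413752; next y=4/5·(-0.978784)+1/2·(-0.413752)≈-0.989903
n=8: y≈-0.989903, sp=-1, e=sp−y≈-0.010097; I≈-0.402633, D=e−e_prev≈0.011119; u=1·(-0.010097)+1·(-0.402633)+0·0.011119≈-0.412730; next y=4/5·(-0.989903)+1/2·(-0.412730)≈-0.998287
n=9: y≈-0.998287, sp=-1, e=sp−y≈-0.001713; I≈-0.404345, D=e−e_prev≈0.008384; u=1·(-0.001713)+1·(-0.404345)+0·0.008384≈-0.406058; next y=4/5·(-0.998287)+1/2·(-0.406058)≈-1.001659
n=10: y≈-1.001659, sp=-1, e=sp−y≈0.001659; I≈-0.402687, D=e−e_prev≈0.003372; u=1·0.001659+1·(-0.402687)+0·0.003372≈-0.401028; next y=4/5·(-1.001659)+1/2·(-0.401028)≈-1.001841
n=11: y≈-1.001841, sp=-1, e=sp−y≈0.001841; I≈-0.400846, D=e−e_prev≈0.000182; u=1·0.001841+1·(-0.400846)+0·0.000182≈-0.399005; next y=4/5·(-1.001841)+1/2·(-0.399005)≈-1.000975
n=12: y≈-1.000975, sp=-2, e=sp−y≈-0.999025; I≈-1.399871, D=e−e_prev≈-1.000866; u=1·(-0.999025)+1·(-1.399871)+0·(-1.000866)≈-2.398895; next y=4/5·(-1.000975)+1/2·(-2.398895)≈-2.000228
n=13: y≈-2.000228, sp=-2, e=sp−y≈0.000228; I≈-1.399643, D=e−e_prev≈0.999253; u=1·0.000228+1·(-1.399643)+0·0.999253≈-1.399415; next y=4/5·(-2.000228)+1/2·(-1.399415)≈-2.299890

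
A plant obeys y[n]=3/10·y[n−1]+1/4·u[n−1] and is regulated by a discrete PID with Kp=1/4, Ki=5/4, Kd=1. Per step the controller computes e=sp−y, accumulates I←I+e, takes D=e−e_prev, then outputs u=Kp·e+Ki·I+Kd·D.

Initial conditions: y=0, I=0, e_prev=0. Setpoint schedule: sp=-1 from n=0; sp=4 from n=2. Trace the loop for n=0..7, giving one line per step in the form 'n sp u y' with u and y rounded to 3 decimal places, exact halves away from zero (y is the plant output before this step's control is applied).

(exact arithmetic carried between steps; '≈' marks a value shown rounded to 6 d.p. or computed from one; I and e_prev carry over from the previous line; the table rounds u and y to 3 d.p., halves away from zero)
n=0: y=0, sp=-1, e=sp−y=-1; I=-1, D=e−e_prev=-1; u=1/4·(-1)+5/4·(-1)+1·(-1)=-2.5; next y=3/10·0+1/4·(-2.5)=-0.625
n=1: y=-0.625, sp=-1, e=sp−y=-0.375; I=-1.375, D=e−e_prev=0.625; u=1/4·(-0.375)+5/4·(-1.375)+1·0.625=-1.1875; next y=3/10·(-0.625)+1/4·(-1.1875)=-0.484375
n=2: y=-0.484375, sp=4, e=sp−y=4.484375; I=3.109375, D=e−e_prev=4.859375; u=1/4·4.484375+5/4·3.109375+1·4.859375≈9.867188; next y=3/10·(-0.484375)+1/4·9.867188≈2.321484
n=3: y≈2.321484, sp=4, e=sp−y≈1.678516; I≈4.787891, D=e−e_prev≈-2.805859; u=1/4·1.678516+5/4·4.787891+1·(-2.805859)≈3.598633; next y=3/10·2.321484+1/4·3.598633≈1.596104
n=4: y≈1.596104, sp=4, e=sp−y≈2.403896; I≈7.191787, D=e−e_prev≈0.725381; u=1/4·2.403896+5/4·7.191787+1·0.725381≈10.316089; next y=3/10·1.596104+1/4·10.316089≈3.057853
n=5: y≈3.057853, sp=4, e=sp−y≈0.942147; I≈8.133934, D=e−e_prev≈-1.461750; u=1/4·0.942147+5/4·8.133934+1·(-1.461750)≈8.941204; next y=3/10·3.057853+1/4·8.941204≈3.152657
n=6: y≈3.152657, sp=4, e=sp−y≈0.847343; I≈8.981277, D=e−e_prev≈-0.094804; u=1/4·0.847343+5/4·8.981277+1·(-0.094804)≈11.343628; next y=3/10·3.152657+1/4·11.343628≈3.781704
n=7: y≈3.781704, sp=4, e=sp−y≈0.218296; I≈9.199573, D=e−e_prev≈-0.629047; u=1/4·0.218296+5/4·9.199573+1·(-0.629047)≈10.924993; next y=3/10·3.781704+1/4·10.924993≈3.865759

0 -1 -2.500 0.000
1 -1 -1.188 -0.625
2 4 9.867 -0.484
3 4 3.599 2.321
4 4 10.316 1.596
5 4 8.941 3.058
6 4 11.344 3.153
7 4 10.925 3.782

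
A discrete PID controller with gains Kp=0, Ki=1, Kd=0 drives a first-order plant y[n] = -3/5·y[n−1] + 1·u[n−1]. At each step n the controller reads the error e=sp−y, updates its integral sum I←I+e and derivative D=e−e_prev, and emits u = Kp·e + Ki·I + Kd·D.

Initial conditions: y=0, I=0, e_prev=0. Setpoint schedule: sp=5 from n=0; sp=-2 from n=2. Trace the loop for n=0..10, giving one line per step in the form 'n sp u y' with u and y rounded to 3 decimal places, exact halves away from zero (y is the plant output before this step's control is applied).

0 5 5.000 0.000
1 5 5.000 5.000
2 -2 1.000 2.000
3 -2 -0.800 -0.200
4 -2 -2.120 -0.680
5 -2 -2.408 -1.712
6 -2 -3.027 -1.381
7 -2 -2.828 -2.199
8 -2 -3.319 -1.509
9 -2 -2.906 -2.414
10 -2 -3.448 -1.457

(exact arithmetic carried between steps; '≈' marks a value shown rounded to 6 d.p. or computed from one; I and e_prev carry over from the previous line; the table rounds u and y to 3 d.p., halves away from zero)
n=0: y=0, sp=5, e=sp−y=5; I=5, D=e−e_prev=5; u=0·5+1·5+0·5=5; next y=-3/5·0+1·5=5
n=1: y=5, sp=5, e=sp−y=0; I=5, D=e−e_prev=-5; u=0·0+1·5+0·(-5)=5; next y=-3/5·5+1·5=2
n=2: y=2, sp=-2, e=sp−y=-4; I=1, D=e−e_prev=-4; u=0·(-4)+1·1+0·(-4)=1; next y=-3/5·2+1·1=-0.2
n=3: y=-0.2, sp=-2, e=sp−y=-1.8; I=-0.8, D=e−e_prev=2.2; u=0·(-1.8)+1·(-0.8)+0·2.2=-0.8; next y=-3/5·(-0.2)+1·(-0.8)=-0.68
n=4: y=-0.68, sp=-2, e=sp−y=-1.32; I=-2.12, D=e−e_prev=0.48; u=0·(-1.32)+1·(-2.12)+0·0.48=-2.12; next y=-3/5·(-0.68)+1·(-2.12)=-1.712
n=5: y=-1.712, sp=-2, e=sp−y=-0.288; I=-2.408, D=e−e_prev=1.032; u=0·(-0.288)+1·(-2.408)+0·1.032=-2.408; next y=-3/5·(-1.712)+1·(-2.408)=-1.3808
n=6: y=-1.3808, sp=-2, e=sp−y=-0.6192; I=-3.0272, D=e−e_prev=-0.3312; u=0·(-0.6192)+1·(-3.0272)+0·(-0.3312)=-3.0272; next y=-3/5·(-1.3808)+1·(-3.0272)=-2.19872
n=7: y=-2.19872, sp=-2, e=sp−y=0.19872; I=-2.82848, D=e−e_prev=0.81792; u=0·0.19872+1·(-2.82848)+0·0.81792=-2.82848; next y=-3/5·(-2.19872)+1·(-2.82848)=-1.509248
n=8: y=-1.509248, sp=-2, e=sp−y=-0.490752; I=-3.319232, D=e−e_prev=-0.689472; u=0·(-0.490752)+1·(-3.319232)+0·(-0.689472)=-3.319232; next y=-3/5·(-1.509248)+1·(-3.319232)≈-2.413683
n=9: y≈-2.413683, sp=-2, e=sp−y≈0.413683; I≈-2.905549, D=e−e_prev≈0.904435; u=0·0.413683+1·(-2.905549)+0·0.904435≈-2.905549; next y=-3/5·(-2.413683)+1·(-2.905549)≈-1.457339
n=10: y≈-1.457339, sp=-2, e=sp−y≈-0.542661; I≈-3.448210, D=e−e_prev≈-0.956344; u=0·(-0.542661)+1·(-3.448210)+0·(-0.956344)≈-3.448210; next y=-3/5·(-1.457339)+1·(-3.448210)≈-2.573807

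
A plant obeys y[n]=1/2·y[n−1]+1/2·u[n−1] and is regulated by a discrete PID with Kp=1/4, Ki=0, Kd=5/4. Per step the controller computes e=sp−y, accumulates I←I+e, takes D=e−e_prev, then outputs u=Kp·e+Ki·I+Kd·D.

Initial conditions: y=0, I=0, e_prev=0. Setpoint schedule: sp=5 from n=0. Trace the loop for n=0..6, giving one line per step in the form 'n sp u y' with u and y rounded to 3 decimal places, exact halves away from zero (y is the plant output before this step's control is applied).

0 5 7.500 0.000
1 5 -4.375 3.750
2 5 6.406 -0.313
3 5 -3.711 3.047
4 5 5.557 -0.332
5 5 -3.083 2.612
6 5 4.869 -0.236

(exact arithmetic carried between steps; '≈' marks a value shown rounded to 6 d.p. or computed from one; I and e_prev carry over from the previous line; the table rounds u and y to 3 d.p., halves away from zero)
n=0: y=0, sp=5, e=sp−y=5; I=5, D=e−e_prev=5; u=1/4·5+0·5+5/4·5=7.5; next y=1/2·0+1/2·7.5=3.75
n=1: y=3.75, sp=5, e=sp−y=1.25; I=6.25, D=e−e_prev=-3.75; u=1/4·1.25+0·6.25+5/4·(-3.75)=-4.375; next y=1/2·3.75+1/2·(-4.375)=-0.3125
n=2: y=-0.3125, sp=5, e=sp−y=5.3125; I=11.5625, D=e−e_prev=4.0625; u=1/4·5.3125+0·11.5625+5/4·4.0625=6.40625; next y=1/2·(-0.3125)+1/2·6.40625=3.046875
n=3: y=3.046875, sp=5, e=sp−y=1.953125; I=13.515625, D=e−e_prev=-3.359375; u=1/4·1.953125+0·13.515625+5/4·(-3.359375)≈-3.710938; next y=1/2·3.046875+1/2·(-3.710938)≈-0.332031
n=4: y≈-0.332031, sp=5, e=sp−y≈5.332031; I≈18.847656, D=e−e_prev≈3.378906; u=1/4·5.332031+0·18.847656+5/4·3.378906≈5.556641; next y=1/2·(-0.332031)+1/2·5.556641≈2.612305
n=5: y≈2.612305, sp=5, e=sp−y≈2.387695; I≈21.235352, D=e−e_prev≈-2.944336; u=1/4·2.387695+0·21.235352+5/4·(-2.944336)≈-3.083496; next y=1/2·2.612305+1/2·(-3.083496)≈-0.235596
n=6: y≈-0.235596, sp=5, e=sp−y≈5.235596; I≈26.470947, D=e−e_prev≈2.847900; u=1/4·5.235596+0·26.470947+5/4·2.847900≈4.868774; next y=1/2·(-0.235596)+1/2·4.868774≈2.316589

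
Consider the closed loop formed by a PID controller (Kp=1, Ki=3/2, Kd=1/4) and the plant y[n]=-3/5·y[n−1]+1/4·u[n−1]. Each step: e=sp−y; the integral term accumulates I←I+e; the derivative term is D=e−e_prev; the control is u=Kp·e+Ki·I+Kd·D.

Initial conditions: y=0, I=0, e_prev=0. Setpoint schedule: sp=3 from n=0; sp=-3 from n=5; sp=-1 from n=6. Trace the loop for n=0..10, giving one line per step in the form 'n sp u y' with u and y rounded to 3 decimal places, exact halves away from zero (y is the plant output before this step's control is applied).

(exact arithmetic carried between steps; '≈' marks a value shown rounded to 6 d.p. or computed from one; I and e_prev carry over from the previous line; the table rounds u and y to 3 d.p., halves away from zero)
n=0: y=0, sp=3, e=sp−y=3; I=3, D=e−e_prev=3; u=1·3+3/2·3+1/4·3=8.25; next y=-3/5·0+1/4·8.25=2.0625
n=1: y=2.0625, sp=3, e=sp−y=0.9375; I=3.9375, D=e−e_prev=-2.0625; u=1·0.9375+3/2·3.9375+1/4·(-2.0625)=6.328125; next y=-3/5·2.0625+1/4·6.328125≈0.344531
n=2: y≈0.344531, sp=3, e=sp−y≈2.655469; I≈6.592969, D=e−e_prev≈1.717969; u=1·2.655469+3/2·6.592969+1/4·1.717969≈12.974414; next y=-3/5·0.344531+1/4·12.974414≈3.036885
n=3: y≈3.036885, sp=3, e=sp−y≈-0.036885; I≈6.556084, D=e−e_prev≈-2.692354; u=1·(-0.036885)+3/2·6.556084+1/4·(-2.692354)≈9.124153; next y=-3/5·3.036885+1/4·9.124153≈0.458907
n=4: y≈0.458907, sp=3, e=sp−y≈2.541093; I≈9.097177, D=e−e_prev≈2.577977; u=1·2.541093+3/2·9.097177+1/4·2.577977≈16.831352; next y=-3/5·0.458907+1/4·16.831352≈3.932494
n=5: y≈3.932494, sp=-3, e=sp−y≈-6.932494; I≈2.164683, D=e−e_prev≈-9.473586; u=1·(-6.932494)+3/2·2.164683+1/4·(-9.473586)≈-6.053866; next y=-3/5·3.932494+1/4·(-6.053866)≈-3.872963
n=6: y≈-3.872963, sp=-1, e=sp−y≈2.872963; I≈5.037646, D=e−e_prev≈9.805456; u=1·2.872963+3/2·5.037646+1/4·9.805456≈12.880795; next y=-3/5·(-3.872963)+1/4·12.880795≈5.543976
n=7: y≈5.543976, sp=-1, e=sp−y≈-6.543976; I≈-1.506331, D=e−e_prev≈-9.416939; u=1·(-6.543976)+3/2·(-1.506331)+1/4·(-9.416939)≈-11.157707; next y=-3/5·5.543976+1/4·(-11.157707)≈-6.115812
n=8: y≈-6.115812, sp=-1, e=sp−y≈5.115812; I≈3.609482, D=e−e_prev≈11.659789; u=1·5.115812+3/2·3.609482+1/4·11.659789≈13.444982; next y=-3/5·(-6.115812)+1/4·13.444982≈7.030733
n=9: y≈7.030733, sp=-1, e=sp−y≈-8.030733; I≈-4.421251, D=e−e_prev≈-13.146546; u=1·(-8.030733)+3/2·(-4.421251)+1/4·(-13.146546)≈-17.949246; next y=-3/5·7.030733+1/4·(-17.949246)≈-8.705751
n=10: y≈-8.705751, sp=-1, e=sp−y≈7.705751; I≈3.284500, D=e−e_prev≈15.736485; u=1·7.705751+3/2·3.284500+1/4·15.736485≈16.566623; next y=-3/5·(-8.705751)+1/4·16.566623≈9.365107

0 3 8.250 0.000
1 3 6.328 2.063
2 3 12.974 0.345
3 3 9.124 3.037
4 3 16.831 0.459
5 -3 -6.054 3.932
6 -1 12.881 -3.873
7 -1 -11.158 5.544
8 -1 13.445 -6.116
9 -1 -17.949 7.031
10 -1 16.567 -8.706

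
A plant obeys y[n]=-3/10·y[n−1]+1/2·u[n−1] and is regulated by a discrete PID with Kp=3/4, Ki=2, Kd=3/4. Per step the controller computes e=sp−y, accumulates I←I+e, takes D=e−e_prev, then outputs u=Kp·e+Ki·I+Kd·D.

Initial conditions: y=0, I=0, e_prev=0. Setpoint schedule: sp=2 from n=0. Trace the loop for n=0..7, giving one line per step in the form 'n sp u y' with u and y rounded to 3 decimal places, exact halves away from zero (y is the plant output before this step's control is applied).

(exact arithmetic carried between steps; '≈' marks a value shown rounded to 6 d.p. or computed from one; I and e_prev carry over from the previous line; the table rounds u and y to 3 d.p., halves away from zero)
n=0: y=0, sp=2, e=sp−y=2; I=2, D=e−e_prev=2; u=3/4·2+2·2+3/4·2=7; next y=-3/10·0+1/2·7=3.5
n=1: y=3.5, sp=2, e=sp−y=-1.5; I=0.5, D=e−e_prev=-3.5; u=3/4·(-1.5)+2·0.5+3/4·(-3.5)=-2.75; next y=-3/10·3.5+1/2·(-2.75)=-2.425
n=2: y=-2.425, sp=2, e=sp−y=4.425; I=4.925, D=e−e_prev=5.925; u=3/4·4.425+2·4.925+3/4·5.925=17.6125; next y=-3/10·(-2.425)+1/2·17.6125=9.53375
n=3: y=9.53375, sp=2, e=sp−y=-7.53375; I=-2.60875, D=e−e_prev=-11.95875; u=3/4·(-7.53375)+2·(-2.60875)+3/4·(-11.95875)=-19.836875; next y=-3/10·9.53375+1/2·(-19.836875)≈-12.778563
n=4: y≈-12.778563, sp=2, e=sp−y≈14.778563; I≈12.169813, D=e−e_prev≈22.312313; u=3/4·14.778563+2·12.169813+3/4·22.312313≈52.157781; next y=-3/10·(-12.778563)+1/2·52.157781≈29.912459
n=5: y≈29.912459, sp=2, e=sp−y≈-27.912459; I≈-15.742647, D=e−e_prev≈-42.691022; u=3/4·(-27.912459)+2·(-15.742647)+3/4·(-42.691022)≈-84.437905; next y=-3/10·29.912459+1/2·(-84.437905)≈-51.192690
n=6: y≈-51.192690, sp=2, e=sp−y≈53.192690; I≈37.450043, D=e−e_prev≈81.105150; u=3/4·53.192690+2·37.450043+3/4·81.105150≈175.623466; next y=-3/10·(-51.192690)+1/2·175.623466≈103.169540
n=7: y≈103.169540, sp=2, e=sp−y≈-101.169540; I≈-63.719497, D=e−e_prev≈-154.362230; u=3/4·(-101.169540)+2·(-63.719497)+3/4·(-154.362230)≈-319.087822; next y=-3/10·103.169540+1/2·(-319.087822)≈-190.494773

0 2 7.000 0.000
1 2 -2.750 3.500
2 2 17.613 -2.425
3 2 -19.837 9.534
4 2 52.158 -12.779
5 2 -84.438 29.912
6 2 175.623 -51.193
7 2 -319.088 103.170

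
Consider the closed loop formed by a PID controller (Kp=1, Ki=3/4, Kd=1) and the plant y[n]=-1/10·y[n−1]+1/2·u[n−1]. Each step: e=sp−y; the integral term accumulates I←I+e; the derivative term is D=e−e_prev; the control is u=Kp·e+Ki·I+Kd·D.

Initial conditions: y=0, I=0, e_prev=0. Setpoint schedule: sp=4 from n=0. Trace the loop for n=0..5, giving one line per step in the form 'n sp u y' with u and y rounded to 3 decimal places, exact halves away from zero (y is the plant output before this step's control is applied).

(exact arithmetic carried between steps; '≈' marks a value shown rounded to 6 d.p. or computed from one; I and e_prev carry over from the previous line; the table rounds u and y to 3 d.p., halves away from zero)
n=0: y=0, sp=4, e=sp−y=4; I=4, D=e−e_prev=4; u=1·4+3/4·4+1·4=11; next y=-1/10·0+1/2·11=5.5
n=1: y=5.5, sp=4, e=sp−y=-1.5; I=2.5, D=e−e_prev=-5.5; u=1·(-1.5)+3/4·2.5+1·(-5.5)=-5.125; next y=-1/10·5.5+1/2·(-5.125)=-3.1125
n=2: y=-3.1125, sp=4, e=sp−y=7.1125; I=9.6125, D=e−e_prev=8.6125; u=1·7.1125+3/4·9.6125+1·8.6125=22.934375; next y=-1/10·(-3.1125)+1/2·22.934375≈11.778438
n=3: y≈11.778438, sp=4, e=sp−y≈-7.778438; I≈1.834063, D=e−e_prev≈-14.890938; u=1·(-7.778438)+3/4·1.834063+1·(-14.890938)≈-21.293828; next y=-1/10·11.778438+1/2·(-21.293828)≈-11.824758
n=4: y≈-11.824758, sp=4, e=sp−y≈15.824758; I≈17.658820, D=e−e_prev≈23.603195; u=1·15.824758+3/4·17.658820+1·23.603195≈52.672068; next y=-1/10·(-11.824758)+1/2·52.672068≈27.518510
n=5: y≈27.518510, sp=4, e=sp−y≈-23.518510; I≈-5.859690, D=e−e_prev≈-39.343268; u=1·(-23.518510)+3/4·(-5.859690)+1·(-39.343268)≈-67.256545; next y=-1/10·27.518510+1/2·(-67.256545)≈-36.380123

0 4 11.000 0.000
1 4 -5.125 5.500
2 4 22.934 -3.113
3 4 -21.294 11.778
4 4 52.672 -11.825
5 4 -67.257 27.519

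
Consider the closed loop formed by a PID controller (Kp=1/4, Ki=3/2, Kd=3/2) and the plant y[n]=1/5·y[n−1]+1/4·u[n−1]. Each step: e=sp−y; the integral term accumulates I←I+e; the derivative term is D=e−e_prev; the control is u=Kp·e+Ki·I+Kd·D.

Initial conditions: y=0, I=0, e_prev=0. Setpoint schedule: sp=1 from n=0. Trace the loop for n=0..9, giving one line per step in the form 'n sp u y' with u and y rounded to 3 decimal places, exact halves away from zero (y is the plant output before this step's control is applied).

(exact arithmetic carried between steps; '≈' marks a value shown rounded to 6 d.p. or computed from one; I and e_prev carry over from the previous line; the table rounds u and y to 3 d.p., halves away from zero)
n=0: y=0, sp=1, e=sp−y=1; I=1, D=e−e_prev=1; u=1/4·1+3/2·1+3/2·1=3.25; next y=1/5·0+1/4·3.25=0.8125
n=1: y=0.8125, sp=1, e=sp−y=0.1875; I=1.1875, D=e−e_prev=-0.8125; u=1/4·0.1875+3/2·1.1875+3/2·(-0.8125)=0.609375; next y=1/5·0.8125+1/4·0.609375≈0.314844
n=2: y≈0.314844, sp=1, e=sp−y≈0.685156; I≈1.872656, D=e−e_prev≈0.497656; u=1/4·0.685156+3/2·1.872656+3/2·0.497656≈3.726758; next y=1/5·0.314844+1/4·3.726758≈0.994658
n=3: y≈0.994658, sp=1, e=sp−y≈0.005342; I≈1.877998, D=e−e_prev≈-0.679814; u=1/4·0.005342+3/2·1.877998+3/2·(-0.679814)≈1.798611; next y=1/5·0.994658+1/4·1.798611≈0.648584
n=4: y≈0.648584, sp=1, e=sp−y≈0.351416; I≈2.229414, D=e−e_prev≈0.346074; u=1/4·0.351416+3/2·2.229414+3/2·0.346074≈3.951085; next y=1/5·0.648584+1/4·3.951085≈1.117488
n=5: y≈1.117488, sp=1, e=sp−y≈-0.117488; I≈2.111926, D=e−e_prev≈-0.468904; u=1/4·(-0.117488)+3/2·2.111926+3/2·(-0.468904)≈2.435160; next y=1/5·1.117488+1/4·2.435160≈0.832288
n=6: y≈0.832288, sp=1, e=sp−y≈0.167712; I≈2.279638, D=e−e_prev≈0.285200; u=1/4·0.167712+3/2·2.279638+3/2·0.285200≈3.889185; next y=1/5·0.832288+1/4·3.889185≈1.138754
n=7: y≈1.138754, sp=1, e=sp−y≈-0.138754; I≈2.140884, D=e−e_prev≈-0.306466; u=1/4·(-0.138754)+3/2·2.140884+3/2·(-0.306466)≈2.716938; next y=1/5·1.138754+1/4·2.716938≈0.906985
n=8: y≈0.906985, sp=1, e=sp−y≈0.093015; I≈2.233899, D=e−e_prev≈0.231769; u=1/4·0.093015+3/2·2.233899+3/2·0.231769≈3.721754; next y=1/5·0.906985+1/4·3.721754≈1.111836
n=9: y≈1.111836, sp=1, e=sp−y≈-0.111836; I≈2.122063, D=e−e_prev≈-0.204850; u=1/4·(-0.111836)+3/2·2.122063+3/2·(-0.204850)≈2.847860; next y=1/5·1.111836+1/4·2.847860≈0.934332

0 1 3.250 0.000
1 1 0.609 0.813
2 1 3.727 0.315
3 1 1.799 0.995
4 1 3.951 0.649
5 1 2.435 1.117
6 1 3.889 0.832
7 1 2.717 1.139
8 1 3.722 0.907
9 1 2.848 1.112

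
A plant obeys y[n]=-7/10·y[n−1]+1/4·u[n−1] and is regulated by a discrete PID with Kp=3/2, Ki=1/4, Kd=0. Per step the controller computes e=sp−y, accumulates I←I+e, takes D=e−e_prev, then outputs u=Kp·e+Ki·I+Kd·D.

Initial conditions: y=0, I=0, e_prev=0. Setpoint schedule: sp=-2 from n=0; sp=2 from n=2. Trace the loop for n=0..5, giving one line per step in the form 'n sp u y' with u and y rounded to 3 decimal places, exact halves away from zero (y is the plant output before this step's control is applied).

0 -2 -3.500 0.000
1 -2 -2.469 -0.875
2 2 2.727 -0.005
3 2 2.021 0.685
4 2 3.504 0.026
5 2 2.541 0.858

(exact arithmetic carried between steps; '≈' marks a value shown rounded to 6 d.p. or computed from one; I and e_prev carry over from the previous line; the table rounds u and y to 3 d.p., halves away from zero)
n=0: y=0, sp=-2, e=sp−y=-2; I=-2, D=e−e_prev=-2; u=3/2·(-2)+1/4·(-2)+0·(-2)=-3.5; next y=-7/10·0+1/4·(-3.5)=-0.875
n=1: y=-0.875, sp=-2, e=sp−y=-1.125; I=-3.125, D=e−e_prev=0.875; u=3/2·(-1.125)+1/4·(-3.125)+0·0.875=-2.46875; next y=-7/10·(-0.875)+1/4·(-2.46875)≈-0.004688
n=2: y≈-0.004688, sp=2, e=sp−y≈2.004688; I≈-1.120313, D=e−e_prev≈3.129688; u=3/2·2.004688+1/4·(-1.120313)+0·3.129688≈2.726953; next y=-7/10·(-0.004688)+1/4·2.726953≈0.685020
n=3: y≈0.685020, sp=2, e=sp−y≈1.314980; I≈0.194668, D=e−e_prev≈-0.689707; u=3/2·1.314980+1/4·0.194668+0·(-0.689707)≈2.021138; next y=-7/10·0.685020+1/4·2.021138≈0.025771
n=4: y≈0.025771, sp=2, e=sp−y≈1.974229; I≈2.168897, D=e−e_prev≈0.659249; u=3/2·1.974229+1/4·2.168897+0·0.659249≈3.503568; next y=-7/10·0.025771+1/4·3.503568≈0.857853
n=5: y≈0.857853, sp=2, e=sp−y≈1.142147; I≈3.311045, D=e−e_prev≈-0.832082; u=3/2·1.142147+1/4·3.311045+0·(-0.832082)≈2.540982; next y=-7/10·0.857853+1/4·2.540982≈0.034749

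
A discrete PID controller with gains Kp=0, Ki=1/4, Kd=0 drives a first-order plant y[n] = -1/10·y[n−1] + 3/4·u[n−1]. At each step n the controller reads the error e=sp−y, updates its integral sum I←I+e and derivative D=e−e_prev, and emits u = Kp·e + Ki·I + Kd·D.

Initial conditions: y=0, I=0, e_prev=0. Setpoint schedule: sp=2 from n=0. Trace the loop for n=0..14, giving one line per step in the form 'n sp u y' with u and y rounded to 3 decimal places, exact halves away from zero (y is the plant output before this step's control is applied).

(exact arithmetic carried between steps; '≈' marks a value shown rounded to 6 d.p. or computed from one; I and e_prev carry over from the previous line; the table rounds u and y to 3 d.p., halves away from zero)
n=0: y=0, sp=2, e=sp−y=2; I=2, D=e−e_prev=2; u=0·2+1/4·2+0·2=0.5; next y=-1/10·0+3/4·0.5=0.375
n=1: y=0.375, sp=2, e=sp−y=1.625; I=3.625, D=e−e_prev=-0.375; u=0·1.625+1/4·3.625+0·(-0.375)=0.90625; next y=-1/10·0.375+3/4·0.90625≈0.642188
n=2: y≈0.642188, sp=2, e=sp−y≈1.357813; I≈4.982813, D=e−e_prev≈-0.267188; u=0·1.357813+1/4·4.982813+0·(-0.267188)≈1.245703; next y=-1/10·0.642188+3/4·1.245703≈0.870059
n=3: y≈0.870059, sp=2, e=sp−y≈1.129941; I≈6.112754, D=e−e_prev≈-0.227871; u=0·1.129941+1/4·6.112754+0·(-0.227871)≈1.528188; next y=-1/10·0.870059+3/4·1.528188≈1.059135
n=4: y≈1.059135, sp=2, e=sp−y≈0.940865; I≈7.053618, D=e−e_prev≈-0.189077; u=0·0.940865+1/4·7.053618+0·(-0.189077)≈1.763405; next y=-1/10·1.059135+3/4·1.763405≈1.216640
n=5: y≈1.216640, sp=2, e=sp−y≈0.783360; I≈7.836979, D=e−e_prev≈-0.157504; u=0·0.783360+1/4·7.836979+0·(-0.157504)≈1.959245; next y=-1/10·1.216640+3/4·1.959245≈1.347769
n=6: y≈1.347769, sp=2, e=sp−y≈0.652231; I≈8.489209, D=e−e_prev≈-0.131130; u=0·0.652231+1/4·8.489209+0·(-0.131130)≈2.122302; next y=-1/10·1.347769+3/4·2.122302≈1.456950
n=7: y≈1.456950, sp=2, e=sp−y≈0.543050; I≈9.032259, D=e−e_prev≈-0.109180; u=0·0.543050+1/4·9.032259+0·(-0.109180)≈2.258065; next y=-1/10·1.456950+3/4·2.258065≈1.547854
n=8: y≈1.547854, sp=2, e=sp−y≈0.452146; I≈9.484406, D=e−e_prev≈-0.090904; u=0·0.452146+1/4·9.484406+0·(-0.090904)≈2.371101; next y=-1/10·1.547854+3/4·2.371101≈1.623541
n=9: y≈1.623541, sp=2, e=sp−y≈0.376459; I≈9.860865, D=e−e_prev≈-0.075687; u=0·0.376459+1/4·9.860865+0·(-0.075687)≈2.465216; next y=-1/10·1.623541+3/4·2.465216≈1.686558
n=10: y≈1.686558, sp=2, e=sp−y≈0.313442; I≈10.174307, D=e−e_prev≈-0.063017; u=0·0.313442+1/4·10.174307+0·(-0.063017)≈2.543577; next y=-1/10·1.686558+3/4·2.543577≈1.739027
n=11: y≈1.739027, sp=2, e=sp−y≈0.260973; I≈10.435280, D=e−e_prev≈-0.052469; u=0·0.260973+1/4·10.435280+0·(-0.052469)≈2.608820; next y=-1/10·1.739027+3/4·2.608820≈1.782712
n=12: y≈1.782712, sp=2, e=sp−y≈0.217288; I≈10.652568, D=e−e_prev≈-0.043686; u=0·0.217288+1/4·10.652568+0·(-0.043686)≈2.663142; next y=-1/10·1.782712+3/4·2.663142≈1.819085
n=13: y≈1.819085, sp=2, e=sp−y≈0.180915; I≈10.833483, D=e−e_prev≈-0.036373; u=0·0.180915+1/4·10.833483+0·(-0.036373)≈2.708371; next y=-1/10·1.819085+3/4·2.708371≈1.849369
n=14: y≈1.849369, sp=2, e=sp−y≈0.150631; I≈10.984113, D=e−e_prev≈-0.030284; u=0·0.150631+1/4·10.984113+0·(-0.030284)≈2.746028; next y=-1/10·1.849369+3/4·2.746028≈1.874584

0 2 0.500 0.000
1 2 0.906 0.375
2 2 1.246 0.642
3 2 1.528 0.870
4 2 1.763 1.059
5 2 1.959 1.217
6 2 2.122 1.348
7 2 2.258 1.457
8 2 2.371 1.548
9 2 2.465 1.624
10 2 2.544 1.687
11 2 2.609 1.739
12 2 2.663 1.783
13 2 2.708 1.819
14 2 2.746 1.849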